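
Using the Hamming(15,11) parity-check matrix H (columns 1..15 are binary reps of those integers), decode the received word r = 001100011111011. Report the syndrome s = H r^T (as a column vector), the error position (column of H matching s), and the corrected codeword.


s = (1, 0, 1, 0)^T, error position = 10, corrected codeword c = 001100011011011

Compute s = H r^T mod 2 one row at a time:
  s_1 = 1 + 1 + 1 + 1 + 1 + 0 + 1 + 1 = 7 ≡ 1 (mod 2).
  s_2 = 1 + 0 + 0 + 0 + 1 + 0 + 1 + 1 = 4 ≡ 0 (mod 2).
  s_3 = 0 + 1 + 0 + 0 + 1 + 1 + 1 + 1 = 5 ≡ 1 (mod 2).
  s_4 = 0 + 1 + 0 + 0 + 1 + 1 + 0 + 1 = 4 ≡ 0 (mod 2).
s = (1, 0, 1, 0)^T — this equals column 10 of H (binary 1010), so error is at position 10.
Correct: flip bit 10 of r = 001100011111011 to get c = 001100011011011.


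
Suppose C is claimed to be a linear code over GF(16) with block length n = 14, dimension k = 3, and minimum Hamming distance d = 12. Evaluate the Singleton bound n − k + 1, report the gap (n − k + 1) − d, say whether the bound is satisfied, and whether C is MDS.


Singleton RHS = n − k + 1 = 12, slack = 0, bound satisfied, MDS.

Singleton bound: d ≤ n − k + 1.
Here n = 14, k = 3, so n − k + 1 = 12.
Given d = 12, check d ≤ 12: YES.
Slack = (n − k + 1) − d = 0.
The code is MDS (slack = 0).
Description: the claimed parameters are [14, 3, 12]_16; such a code would be MDS (meets Singleton bound).


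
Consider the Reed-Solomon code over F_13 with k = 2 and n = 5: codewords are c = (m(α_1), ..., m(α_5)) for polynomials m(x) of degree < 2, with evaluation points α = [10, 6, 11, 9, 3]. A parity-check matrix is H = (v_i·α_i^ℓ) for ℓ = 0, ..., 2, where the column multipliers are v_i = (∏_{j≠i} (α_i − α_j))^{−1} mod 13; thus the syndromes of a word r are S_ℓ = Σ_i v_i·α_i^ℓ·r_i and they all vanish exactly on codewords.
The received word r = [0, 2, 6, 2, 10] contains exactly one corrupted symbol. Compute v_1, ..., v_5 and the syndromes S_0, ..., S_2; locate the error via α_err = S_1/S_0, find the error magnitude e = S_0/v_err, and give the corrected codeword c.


S = (6, 2, 5), error at position 4, error magnitude e = 8, c = [0, 2, 6, 7, 10].

Step 1: column multipliers v_i = (∏_{j≠i}(α_i − α_j))^{−1} mod 13.
  i = 1 (α = 10): (10−6)(10−11)(10−9)(10−3) = 4·(−1)·1·7 = −28 ≡ 11, so v_1 = 11^{−1} = 6 (mod 13).
  i = 2 (α = 6): (6−10)(6−11)(6−9)(6−3) = (−4)·(−5)·(−3)·3 = −180 ≡ 2, so v_2 = 2^{−1} = 7 (mod 13).
  i = 3 (α = 11): (11−10)(11−6)(11−9)(11−3) = 1·5·2·8 = 80 ≡ 2, so v_3 = 2^{−1} = 7 (mod 13).
  i = 4 (α = 9): (9−10)(9−6)(9−11)(9−3) = (−1)·3·(−2)·6 = 36 ≡ 10, so v_4 = 10^{−1} = 4 (mod 13).
  i = 5 (α = 3): (3−10)(3−6)(3−11)(3−9) = (−7)·(−3)·(−8)·(−6) = 1008 ≡ 7, so v_5 = 7^{−1} = 2 (mod 13).
  v = [6, 7, 7, 4, 2].
Step 2: syndromes of r = [0, 2, 6, 2, 10] (all sums mod 13).
  S_0 = Σ v_i r_i = 6·0 + 7·2 + 7·6 + 4·2 + 2·10 = 84 ≡ 6.
  S_1 = Σ v_i α_i r_i = 6·10·0 + 7·6·2 + 7·11·6 + 4·9·2 + 2·3·10 = 678 ≡ 2.
  α_i^2 mod 13 = [9, 10, 4, 3, 9].
  S_2 = Σ v_i α_i^2 r_i = 6·9·0 + 7·10·2 + 7·4·6 + 4·3·2 + 2·9·10 = 512 ≡ 5.
  S = (6, 2, 5) ≠ 0, so r is not a codeword (an error is present).
Step 3: locate the error. For a single error e at position i, S_ℓ = v_i·e·α_i^ℓ, so α_err = S_1/S_0.
  S_0^{−1} = 6^{−1} = 11 (mod 13), so α_err = 2·11 = 22 ≡ 9 = α_4. Error position i = 4.
  Consistency check: S_2/S_1 = 5·7 = 35 ≡ 9 = α_err ✓ (single-error assumption holds).
Step 4: error magnitude e = S_0/v_4 = S_0·∏_{j≠4}(α_4 − α_j) = 6·10 = 60 ≡ 8 (mod 13).
Step 5: correct position 4: c_4 = r_4 − e = 2 − 8 ≡ 7 (mod 13). Hence c = [0, 2, 6, 7, 10].
  Check: interpolating c through the α_i gives m(x) = 5 + 6·x (degree < 2) with m(α_i) = c_i for every i, so c is indeed a codeword.


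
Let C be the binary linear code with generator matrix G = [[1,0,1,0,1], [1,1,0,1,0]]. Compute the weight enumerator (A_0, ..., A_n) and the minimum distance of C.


Weight distribution: A_0 = 1, A_3 = 2, A_4 = 1. Minimum distance d = 3.

Enumerate all 2^2 = 4 messages m ∈ F_2^2.
For each, compute codeword c = mG in F_2^5, then tally its weight.
  m = 00 → c = 00000, weight = 0.
  m = 10 → c = 10101, weight = 3.
  m = 01 → c = 11010, weight = 3.
  m = 11 → c = 01111, weight = 4.
Tally weights:
  weight 0: 1 codewords.
  weight 3: 2 codewords.
  weight 4: 1 codewords.
Minimum distance d = smallest w > 0 with A_w > 0 = 3.
Sanity: Σ A_w = 4 = 2^2 = 4 ✓.


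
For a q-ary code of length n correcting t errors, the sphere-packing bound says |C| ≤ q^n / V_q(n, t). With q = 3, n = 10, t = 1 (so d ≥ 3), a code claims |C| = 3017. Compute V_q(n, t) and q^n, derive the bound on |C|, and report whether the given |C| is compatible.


V_q(n, t) = 21, q^n = 59049, Hamming bound = 2811, |C| = 3017 > bound (violated).

Step 1: Compute V_q(n, t) = Σ_{j=0}^1 C(n, j) (q−1)^j.
  j = 0: C(10,0)·(2)^0 = 1·1 = 1.
  j = 1: C(10,1)·(2)^1 = 10·2 = 20.
  V_q(n, t) = 1 + 20 = 21.
Step 2: q^n = 3^10 = 59049.
Step 3: Hamming bound ⌊q^n / V_q(n,t)⌋ = ⌊59049/21⌋ = 2811.
Step 4: Compare |C| = 3017 to 2811: violated.
The claimed |C| lies above the Hamming bound, so no 3-ary code of length 10 with d ≥ 3 can have 3017 codewords.


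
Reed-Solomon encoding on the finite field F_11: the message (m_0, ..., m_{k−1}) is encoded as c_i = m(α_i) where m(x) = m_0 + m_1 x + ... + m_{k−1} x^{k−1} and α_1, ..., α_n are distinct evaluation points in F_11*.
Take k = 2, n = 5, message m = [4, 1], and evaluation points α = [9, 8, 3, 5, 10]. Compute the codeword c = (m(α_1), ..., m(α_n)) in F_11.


c = [2, 1, 7, 9, 3]

Message polynomial: m(x) = 4 + 1·x (mod 11).
For each evaluation point α_i, compute m(α_i) mod 11:
  α_1 = 9: Horner steps 1 → 2, so m(9) = 2.
  α_2 = 8: Horner steps 1 → 1, so m(8) = 1.
  α_3 = 3: Horner steps 1 → 7, so m(3) = 7.
  α_4 = 5: Horner steps 1 → 9, so m(5) = 9.
  α_5 = 10: Horner steps 1 → 3, so m(10) = 3.
Codeword c = [2, 1, 7, 9, 3] ∈ F_11^5.


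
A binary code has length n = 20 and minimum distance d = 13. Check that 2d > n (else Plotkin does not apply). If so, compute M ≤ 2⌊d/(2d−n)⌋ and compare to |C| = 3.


Plotkin bound M ≤ 4; given |C| = 3 ≤ bound (satisfied).

Check applicability: 2d = 26, n = 20.
2d − n = 6 > 0, so Plotkin applies.
Compute d/(2d−n) = 13/6 ≈ 2.1667.
⌊d/(2d−n)⌋ = 2.
Plotkin bound: M ≤ 2·2 = 4.
Given |C| = 3, check: satisfied.
This |C| is below the Plotkin bound.


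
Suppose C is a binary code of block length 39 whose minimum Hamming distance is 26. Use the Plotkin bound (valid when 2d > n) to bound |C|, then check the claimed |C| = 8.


Plotkin bound M ≤ 4; given |C| = 8 > bound (violated).

Check applicability: 2d = 52, n = 39.
2d − n = 13 > 0, so Plotkin applies.
Compute d/(2d−n) = 26/13 ≈ 2.0000.
⌊d/(2d−n)⌋ = 2.
Plotkin bound: M ≤ 2·2 = 4.
Given |C| = 8, check: VIOLATED.
This |C| is above the Plotkin bound, so no binary code with n = 39, d = 26 and 8 codewords exists.


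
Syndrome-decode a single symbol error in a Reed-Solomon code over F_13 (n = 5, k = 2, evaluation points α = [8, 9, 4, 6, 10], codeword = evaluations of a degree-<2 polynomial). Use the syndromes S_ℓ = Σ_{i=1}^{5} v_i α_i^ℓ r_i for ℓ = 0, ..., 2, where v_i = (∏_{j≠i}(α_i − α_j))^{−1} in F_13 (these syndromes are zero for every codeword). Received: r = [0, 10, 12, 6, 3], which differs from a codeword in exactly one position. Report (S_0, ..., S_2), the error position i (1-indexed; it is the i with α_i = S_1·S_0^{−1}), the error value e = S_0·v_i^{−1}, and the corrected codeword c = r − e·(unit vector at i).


S = (1, 10, 9), error at position 5, error magnitude e = 9, c = [0, 10, 12, 6, 7].

Step 1: column multipliers v_i = (∏_{j≠i}(α_i − α_j))^{−1} mod 13.
  i = 1 (α = 8): (8−9)(8−4)(8−6)(8−10) = (−1)·4·2·(−2) = 16 ≡ 3, so v_1 = 3^{−1} = 9 (mod 13).
  i = 2 (α = 9): (9−8)(9−4)(9−6)(9−10) = 1·5·3·(−1) = −15 ≡ 11, so v_2 = 11^{−1} = 6 (mod 13).
  i = 3 (α = 4): (4−8)(4−9)(4−6)(4−10) = (−4)·(−5)·(−2)·(−6) = 240 ≡ 6, so v_3 = 6^{−1} = 11 (mod 13).
  i = 4 (α = 6): (6−8)(6−9)(6−4)(6−10) = (−2)·(−3)·2·(−4) = −48 ≡ 4, so v_4 = 4^{−1} = 10 (mod 13).
  i = 5 (α = 10): (10−8)(10−9)(10−4)(10−6) = 2·1·6·4 = 48 ≡ 9, so v_5 = 9^{−1} = 3 (mod 13).
  v = [9, 6, 11, 10, 3].
Step 2: syndromes of r = [0, 10, 12, 6, 3] (all sums mod 13).
  S_0 = Σ v_i r_i = 9·0 + 6·10 + 11·12 + 10·6 + 3·3 = 261 ≡ 1.
  S_1 = Σ v_i α_i r_i = 9·8·0 + 6·9·10 + 11·4·12 + 10·6·6 + 3·10·3 = 1518 ≡ 10.
  α_i^2 mod 13 = [12, 3, 3, 10, 9].
  S_2 = Σ v_i α_i^2 r_i = 9·12·0 + 6·3·10 + 11·3·12 + 10·10·6 + 3·9·3 = 1257 ≡ 9.
  S = (1, 10, 9) ≠ 0, so r is not a codeword (an error is present).
Step 3: locate the error. For a single error e at position i, S_ℓ = v_i·e·α_i^ℓ, so α_err = S_1/S_0.
  S_0^{−1} = 1^{−1} = 1 (mod 13), so α_err = 10·1 = 10 ≡ 10 = α_5. Error position i = 5.
  Consistency check: S_2/S_1 = 9·4 = 36 ≡ 10 = α_err ✓ (single-error assumption holds).
Step 4: error magnitude e = S_0/v_5 = S_0·∏_{j≠5}(α_5 − α_j) = 1·9 = 9 ≡ 9 (mod 13).
Step 5: correct position 5: c_5 = r_5 − e = 3 − 9 ≡ 7 (mod 13). Hence c = [0, 10, 12, 6, 7].
  Check: interpolating c through the α_i gives m(x) = 11 + 10·x (degree < 2) with m(α_i) = c_i for every i, so c is indeed a codeword.


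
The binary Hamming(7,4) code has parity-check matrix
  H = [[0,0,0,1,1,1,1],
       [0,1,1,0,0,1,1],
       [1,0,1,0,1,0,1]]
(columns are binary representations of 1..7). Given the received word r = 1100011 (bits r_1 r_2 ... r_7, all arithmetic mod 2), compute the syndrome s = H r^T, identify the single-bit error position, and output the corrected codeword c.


s = (0, 1, 0)^T, error position = 2, corrected codeword c = 1000011

Compute s = H r^T mod 2 one row at a time:
  s_1 = 0 + 0 + 1 + 1 = 2 ≡ 0 (mod 2).
  s_2 = 1 + 0 + 1 + 1 = 3 ≡ 1 (mod 2).
  s_3 = 1 + 0 + 0 + 1 = 2 ≡ 0 (mod 2).
s = (0, 1, 0)^T — this equals column 2 of H (binary 010), so error is at position 2.
Correct: flip bit 2 of r = 1100011 to get c = 1000011.


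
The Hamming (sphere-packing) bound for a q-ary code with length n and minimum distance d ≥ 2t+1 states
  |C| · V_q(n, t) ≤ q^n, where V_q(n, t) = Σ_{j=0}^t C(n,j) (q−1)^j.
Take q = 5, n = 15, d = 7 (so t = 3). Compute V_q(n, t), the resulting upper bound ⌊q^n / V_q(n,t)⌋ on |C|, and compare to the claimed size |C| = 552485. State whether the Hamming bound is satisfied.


V_q(n, t) = 30861, q^n = 30517578125, Hamming bound = 988871, |C| = 552485 ≤ bound (satisfied).

Step 1: Compute V_q(n, t) = Σ_{j=0}^3 C(n, j) (q−1)^j.
  j = 0: C(15,0)·(4)^0 = 1·1 = 1.
  j = 1: C(15,1)·(4)^1 = 15·4 = 60.
  j = 2: C(15,2)·(4)^2 = 105·16 = 1680.
  j = 3: C(15,3)·(4)^3 = 455·64 = 29120.
  V_q(n, t) = 1 + 60 + 1680 + 29120 = 30861.
Step 2: q^n = 5^15 = 30517578125.
Step 3: Hamming bound ⌊q^n / V_q(n,t)⌋ = ⌊30517578125/30861⌋ = 988871.
Step 4: Compare |C| = 552485 to 988871: satisfied.
The claimed |C| lies below the Hamming bound.


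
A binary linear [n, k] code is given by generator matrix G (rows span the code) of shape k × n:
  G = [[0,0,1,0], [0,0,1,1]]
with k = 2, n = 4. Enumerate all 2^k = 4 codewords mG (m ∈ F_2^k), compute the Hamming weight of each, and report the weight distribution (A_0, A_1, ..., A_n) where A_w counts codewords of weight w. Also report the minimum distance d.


Weight distribution: A_0 = 1, A_1 = 2, A_2 = 1. Minimum distance d = 1.

Enumerate all 2^2 = 4 messages m ∈ F_2^2.
For each, compute codeword c = mG in F_2^4, then tally its weight.
  m = 00 → c = 0000, weight = 0.
  m = 10 → c = 0010, weight = 1.
  m = 01 → c = 0011, weight = 2.
  m = 11 → c = 0001, weight = 1.
Tally weights:
  weight 0: 1 codewords.
  weight 1: 2 codewords.
  weight 2: 1 codewords.
Minimum distance d = smallest w > 0 with A_w > 0 = 1.
Sanity: Σ A_w = 4 = 2^2 = 4 ✓.


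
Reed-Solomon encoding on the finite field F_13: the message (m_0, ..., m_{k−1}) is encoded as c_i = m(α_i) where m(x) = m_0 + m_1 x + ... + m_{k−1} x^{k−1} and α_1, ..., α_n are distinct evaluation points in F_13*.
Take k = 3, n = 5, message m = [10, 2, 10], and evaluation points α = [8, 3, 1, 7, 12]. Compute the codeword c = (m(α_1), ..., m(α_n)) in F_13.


c = [3, 2, 9, 7, 5]

Message polynomial: m(x) = 10 + 2·x + 10·x^2 (mod 13).
For each evaluation point α_i, compute m(α_i) mod 13:
  α_1 = 8: Horner steps 10 → 4 → 3, so m(8) = 3.
  α_2 = 3: Horner steps 10 → 6 → 2, so m(3) = 2.
  α_3 = 1: Horner steps 10 → 12 → 9, so m(1) = 9.
  α_4 = 7: Horner steps 10 → 7 → 7, so m(7) = 7.
  α_5 = 12: Horner steps 10 → 5 → 5, so m(12) = 5.
Codeword c = [3, 2, 9, 7, 5] ∈ F_13^5.


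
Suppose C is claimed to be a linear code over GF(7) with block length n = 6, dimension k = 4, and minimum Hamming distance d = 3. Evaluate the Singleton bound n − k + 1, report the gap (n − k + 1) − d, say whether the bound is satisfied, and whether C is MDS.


Singleton RHS = n − k + 1 = 3, slack = 0, bound satisfied, MDS.

Singleton bound: d ≤ n − k + 1.
Here n = 6, k = 4, so n − k + 1 = 3.
Given d = 3, check d ≤ 3: YES.
Slack = (n − k + 1) − d = 0.
The code is MDS (slack = 0).
Description: the claimed parameters are [6, 4, 3]_7; such a code would be MDS (meets Singleton bound).


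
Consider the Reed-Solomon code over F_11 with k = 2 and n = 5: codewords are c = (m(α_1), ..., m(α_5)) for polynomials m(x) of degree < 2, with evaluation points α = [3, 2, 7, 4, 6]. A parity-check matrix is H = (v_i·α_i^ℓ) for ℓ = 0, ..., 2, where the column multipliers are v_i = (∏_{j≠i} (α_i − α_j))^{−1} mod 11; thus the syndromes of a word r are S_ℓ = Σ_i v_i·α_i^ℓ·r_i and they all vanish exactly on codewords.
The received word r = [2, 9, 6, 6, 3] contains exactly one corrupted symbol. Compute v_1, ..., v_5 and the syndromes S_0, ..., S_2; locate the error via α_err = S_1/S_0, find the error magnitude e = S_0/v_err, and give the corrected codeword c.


S = (2, 3, 10), error at position 3, error magnitude e = 10, c = [2, 9, 7, 6, 3].

Step 1: column multipliers v_i = (∏_{j≠i}(α_i − α_j))^{−1} mod 11.
  i = 1 (α = 3): (3−2)(3−7)(3−4)(3−6) = 1·(−4)·(−1)·(−3) = −12 ≡ 10, so v_1 = 10^{−1} = 10 (mod 11).
  i = 2 (α = 2): (2−3)(2−7)(2−4)(2−6) = (−1)·(−5)·(−2)·(−4) = 40 ≡ 7, so v_2 = 7^{−1} = 8 (mod 11).
  i = 3 (α = 7): (7−3)(7−2)(7−4)(7−6) = 4·5·3·1 = 60 ≡ 5, so v_3 = 5^{−1} = 9 (mod 11).
  i = 4 (α = 4): (4−3)(4−2)(4−7)(4−6) = 1·2·(−3)·(−2) = 12 ≡ 1, so v_4 = 1^{−1} = 1 (mod 11).
  i = 5 (α = 6): (6−3)(6−2)(6−7)(6−4) = 3·4·(−1)·2 = −24 ≡ 9, so v_5 = 9^{−1} = 5 (mod 11).
  v = [10, 8, 9, 1, 5].
Step 2: syndromes of r = [2, 9, 6, 6, 3] (all sums mod 11).
  S_0 = Σ v_i r_i = 10·2 + 8·9 + 9·6 + 1·6 + 5·3 = 167 ≡ 2.
  S_1 = Σ v_i α_i r_i = 10·3·2 + 8·2·9 + 9·7·6 + 1·4·6 + 5·6·3 = 696 ≡ 3.
  α_i^2 mod 11 = [9, 4, 5, 5, 3].
  S_2 = Σ v_i α_i^2 r_i = 10·9·2 + 8·4·9 + 9·5·6 + 1·5·6 + 5·3·3 = 813 ≡ 10.
  S = (2, 3, 10) ≠ 0, so r is not a codeword (an error is present).
Step 3: locate the error. For a single error e at position i, S_ℓ = v_i·e·α_i^ℓ, so α_err = S_1/S_0.
  S_0^{−1} = 2^{−1} = 6 (mod 11), so α_err = 3·6 = 18 ≡ 7 = α_3. Error position i = 3.
  Consistency check: S_2/S_1 = 10·4 = 40 ≡ 7 = α_err ✓ (single-error assumption holds).
Step 4: error magnitude e = S_0/v_3 = S_0·∏_{j≠3}(α_3 − α_j) = 2·5 = 10 ≡ 10 (mod 11).
Step 5: correct position 3: c_3 = r_3 − e = 6 − 10 ≡ 7 (mod 11). Hence c = [2, 9, 7, 6, 3].
  Check: interpolating c through the α_i gives m(x) = 1 + 4·x (degree < 2) with m(α_i) = c_i for every i, so c is indeed a codeword.


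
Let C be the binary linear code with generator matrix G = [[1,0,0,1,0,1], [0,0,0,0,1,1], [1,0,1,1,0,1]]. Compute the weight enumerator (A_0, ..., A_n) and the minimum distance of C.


Weight distribution: A_0 = 1, A_1 = 1, A_2 = 1, A_3 = 3, A_4 = 2. Minimum distance d = 1.

Enumerate all 2^3 = 8 messages m ∈ F_2^3.
For each, compute codeword c = mG in F_2^6, then tally its weight.
  m = 000 → c = 000000, weight = 0.
  m = 100 → c = 100101, weight = 3.
  m = 010 → c = 000011, weight = 2.
  m = 110 → c = 100110, weight = 3.
  m = 001 → c = 101101, weight = 4.
  m = 101 → c = 001000, weight = 1.
  m = 011 → c = 101110, weight = 4.
  m = 111 → c = 001011, weight = 3.
Tally weights:
  weight 0: 1 codewords.
  weight 1: 1 codewords.
  weight 2: 1 codewords.
  weight 3: 3 codewords.
  weight 4: 2 codewords.
Minimum distance d = smallest w > 0 with A_w > 0 = 1.
Sanity: Σ A_w = 8 = 2^3 = 8 ✓.


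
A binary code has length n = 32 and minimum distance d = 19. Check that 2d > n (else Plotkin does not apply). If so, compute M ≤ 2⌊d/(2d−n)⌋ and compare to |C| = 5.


Plotkin bound M ≤ 6; given |C| = 5 ≤ bound (satisfied).

Check applicability: 2d = 38, n = 32.
2d − n = 6 > 0, so Plotkin applies.
Compute d/(2d−n) = 19/6 ≈ 3.1667.
⌊d/(2d−n)⌋ = 3.
Plotkin bound: M ≤ 2·3 = 6.
Given |C| = 5, check: satisfied.
This |C| is below the Plotkin bound.


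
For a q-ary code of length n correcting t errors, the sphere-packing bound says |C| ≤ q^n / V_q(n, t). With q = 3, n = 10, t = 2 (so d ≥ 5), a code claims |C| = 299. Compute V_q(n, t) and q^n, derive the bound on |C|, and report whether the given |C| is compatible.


V_q(n, t) = 201, q^n = 59049, Hamming bound = 293, |C| = 299 > bound (violated).

Step 1: Compute V_q(n, t) = Σ_{j=0}^2 C(n, j) (q−1)^j.
  j = 0: C(10,0)·(2)^0 = 1·1 = 1.
  j = 1: C(10,1)·(2)^1 = 10·2 = 20.
  j = 2: C(10,2)·(2)^2 = 45·4 = 180.
  V_q(n, t) = 1 + 20 + 180 = 201.
Step 2: q^n = 3^10 = 59049.
Step 3: Hamming bound ⌊q^n / V_q(n,t)⌋ = ⌊59049/201⌋ = 293.
Step 4: Compare |C| = 299 to 293: violated.
The claimed |C| lies above the Hamming bound, so no 3-ary code of length 10 with d ≥ 5 can have 299 codewords.


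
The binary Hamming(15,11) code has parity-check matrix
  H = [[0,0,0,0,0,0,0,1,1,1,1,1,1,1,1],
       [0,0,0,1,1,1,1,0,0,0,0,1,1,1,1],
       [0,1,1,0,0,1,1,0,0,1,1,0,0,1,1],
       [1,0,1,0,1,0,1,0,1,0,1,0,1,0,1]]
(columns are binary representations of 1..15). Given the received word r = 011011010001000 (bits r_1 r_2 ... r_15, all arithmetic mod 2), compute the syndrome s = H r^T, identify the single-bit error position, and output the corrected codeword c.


s = (0, 1, 1, 0)^T, error position = 6, corrected codeword c = 011010010001000

Compute s = H r^T mod 2 one row at a time:
  s_1 = 1 + 0 + 0 + 0 + 1 + 0 + 0 + 0 = 2 ≡ 0 (mod 2).
  s_2 = 0 + 1 + 1 + 0 + 1 + 0 + 0 + 0 = 3 ≡ 1 (mod 2).
  s_3 = 1 + 1 + 1 + 0 + 0 + 0 + 0 + 0 = 3 ≡ 1 (mod 2).
  s_4 = 0 + 1 + 1 + 0 + 0 + 0 + 0 + 0 = 2 ≡ 0 (mod 2).
s = (0, 1, 1, 0)^T — this equals column 6 of H (binary 0110), so error is at position 6.
Correct: flip bit 6 of r = 011011010001000 to get c = 011010010001000.


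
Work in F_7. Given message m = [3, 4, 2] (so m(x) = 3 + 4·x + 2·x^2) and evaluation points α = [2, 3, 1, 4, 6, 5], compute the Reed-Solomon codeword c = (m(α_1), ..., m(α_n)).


c = [5, 5, 2, 2, 1, 3]

Message polynomial: m(x) = 3 + 4·x + 2·x^2 (mod 7).
For each evaluation point α_i, compute m(α_i) mod 7:
  α_1 = 2: Horner steps 2 → 1 → 5, so m(2) = 5.
  α_2 = 3: Horner steps 2 → 3 → 5, so m(3) = 5.
  α_3 = 1: Horner steps 2 → 6 → 2, so m(1) = 2.
  α_4 = 4: Horner steps 2 → 5 → 2, so m(4) = 2.
  α_5 = 6: Horner steps 2 → 2 → 1, so m(6) = 1.
  α_6 = 5: Horner steps 2 → 0 → 3, so m(5) = 3.
Codeword c = [5, 5, 2, 2, 1, 3] ∈ F_7^6.


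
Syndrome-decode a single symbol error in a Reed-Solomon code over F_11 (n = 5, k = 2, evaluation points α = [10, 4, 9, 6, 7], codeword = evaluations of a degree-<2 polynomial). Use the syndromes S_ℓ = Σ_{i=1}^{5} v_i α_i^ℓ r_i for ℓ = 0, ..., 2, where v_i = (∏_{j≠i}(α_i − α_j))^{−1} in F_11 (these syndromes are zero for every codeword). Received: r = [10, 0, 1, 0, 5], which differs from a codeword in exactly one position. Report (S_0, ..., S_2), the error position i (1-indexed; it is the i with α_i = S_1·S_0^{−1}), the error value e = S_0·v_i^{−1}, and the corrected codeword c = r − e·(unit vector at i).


S = (9, 10, 5), error at position 4, error magnitude e = 4, c = [10, 0, 1, 7, 5].

Step 1: column multipliers v_i = (∏_{j≠i}(α_i − α_j))^{−1} mod 11.
  i = 1 (α = 10): (10−4)(10−9)(10−6)(10−7) = 6·1·4·3 = 72 ≡ 6, so v_1 = 6^{−1} = 2 (mod 11).
  i = 2 (α = 4): (4−10)(4−9)(4−6)(4−7) = (−6)·(−5)·(−2)·(−3) = 180 ≡ 4, so v_2 = 4^{−1} = 3 (mod 11).
  i = 3 (α = 9): (9−10)(9−4)(9−6)(9−7) = (−1)·5·3·2 = −30 ≡ 3, so v_3 = 3^{−1} = 4 (mod 11).
  i = 4 (α = 6): (6−10)(6−4)(6−9)(6−7) = (−4)·2·(−3)·(−1) = −24 ≡ 9, so v_4 = 9^{−1} = 5 (mod 11).
  i = 5 (α = 7): (7−10)(7−4)(7−9)(7−6) = (−3)·3·(−2)·1 = 18 ≡ 7, so v_5 = 7^{−1} = 8 (mod 11).
  v = [2, 3, 4, 5, 8].
Step 2: syndromes of r = [10, 0, 1, 0, 5] (all sums mod 11).
  S_0 = Σ v_i r_i = 2·10 + 3·0 + 4·1 + 5·0 + 8·5 = 64 ≡ 9.
  S_1 = Σ v_i α_i r_i = 2·10·10 + 3·4·0 + 4·9·1 + 5·6·0 + 8·7·5 = 516 ≡ 10.
  α_i^2 mod 11 = [1, 5, 4, 3, 5].
  S_2 = Σ v_i α_i^2 r_i = 2·1·10 + 3·5·0 + 4·4·1 + 5·3·0 + 8·5·5 = 236 ≡ 5.
  S = (9, 10, 5) ≠ 0, so r is not a codeword (an error is present).
Step 3: locate the error. For a single error e at position i, S_ℓ = v_i·e·α_i^ℓ, so α_err = S_1/S_0.
  S_0^{−1} = 9^{−1} = 5 (mod 11), so α_err = 10·5 = 50 ≡ 6 = α_4. Error position i = 4.
  Consistency check: S_2/S_1 = 5·10 = 50 ≡ 6 = α_err ✓ (single-error assumption holds).
Step 4: error magnitude e = S_0/v_4 = S_0·∏_{j≠4}(α_4 − α_j) = 9·9 = 81 ≡ 4 (mod 11).
Step 5: correct position 4: c_4 = r_4 − e = 0 − 4 ≡ 7 (mod 11). Hence c = [10, 0, 1, 7, 5].
  Check: interpolating c through the α_i gives m(x) = 8 + 9·x (degree < 2) with m(α_i) = c_i for every i, so c is indeed a codeword.


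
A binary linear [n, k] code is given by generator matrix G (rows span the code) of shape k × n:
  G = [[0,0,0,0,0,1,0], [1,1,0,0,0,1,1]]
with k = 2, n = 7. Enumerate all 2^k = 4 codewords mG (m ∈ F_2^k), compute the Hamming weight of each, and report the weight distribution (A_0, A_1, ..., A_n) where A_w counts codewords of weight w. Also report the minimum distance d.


Weight distribution: A_0 = 1, A_1 = 1, A_3 = 1, A_4 = 1. Minimum distance d = 1.

Enumerate all 2^2 = 4 messages m ∈ F_2^2.
For each, compute codeword c = mG in F_2^7, then tally its weight.
  m = 00 → c = 0000000, weight = 0.
  m = 10 → c = 0000010, weight = 1.
  m = 01 → c = 1100011, weight = 4.
  m = 11 → c = 1100001, weight = 3.
Tally weights:
  weight 0: 1 codewords.
  weight 1: 1 codewords.
  weight 3: 1 codewords.
  weight 4: 1 codewords.
Minimum distance d = smallest w > 0 with A_w > 0 = 1.
Sanity: Σ A_w = 4 = 2^2 = 4 ✓.


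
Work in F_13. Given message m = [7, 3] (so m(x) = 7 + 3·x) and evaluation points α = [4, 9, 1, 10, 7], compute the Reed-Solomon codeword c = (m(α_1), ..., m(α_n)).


c = [6, 8, 10, 11, 2]

Message polynomial: m(x) = 7 + 3·x (mod 13).
For each evaluation point α_i, compute m(α_i) mod 13:
  α_1 = 4: Horner steps 3 → 6, so m(4) = 6.
  α_2 = 9: Horner steps 3 → 8, so m(9) = 8.
  α_3 = 1: Horner steps 3 → 10, so m(1) = 10.
  α_4 = 10: Horner steps 3 → 11, so m(10) = 11.
  α_5 = 7: Horner steps 3 → 2, so m(7) = 2.
Codeword c = [6, 8, 10, 11, 2] ∈ F_13^5.


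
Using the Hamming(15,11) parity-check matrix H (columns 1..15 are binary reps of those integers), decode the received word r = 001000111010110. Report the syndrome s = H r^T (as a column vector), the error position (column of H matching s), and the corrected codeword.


s = (1, 1, 0, 1)^T, error position = 13, corrected codeword c = 001000111010010

Compute s = H r^T mod 2 one row at a time:
  s_1 = 1 + 1 + 0 + 1 + 0 + 1 + 1 + 0 = 5 ≡ 1 (mod 2).
  s_2 = 0 + 0 + 0 + 1 + 0 + 1 + 1 + 0 = 3 ≡ 1 (mod 2).
  s_3 = 0 + 1 + 0 + 1 + 0 + 1 + 1 + 0 = 4 ≡ 0 (mod 2).
  s_4 = 0 + 1 + 0 + 1 + 1 + 1 + 1 + 0 = 5 ≡ 1 (mod 2).
s = (1, 1, 0, 1)^T — this equals column 13 of H (binary 1101), so error is at position 13.
Correct: flip bit 13 of r = 001000111010110 to get c = 001000111010010.


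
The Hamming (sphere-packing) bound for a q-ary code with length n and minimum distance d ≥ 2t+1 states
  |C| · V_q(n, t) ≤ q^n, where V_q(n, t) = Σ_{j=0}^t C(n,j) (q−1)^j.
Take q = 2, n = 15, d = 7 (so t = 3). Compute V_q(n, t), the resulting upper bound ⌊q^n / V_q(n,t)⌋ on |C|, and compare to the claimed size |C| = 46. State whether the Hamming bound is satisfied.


V_q(n, t) = 576, q^n = 32768, Hamming bound = 56, |C| = 46 ≤ bound (satisfied).

Step 1: Compute V_q(n, t) = Σ_{j=0}^3 C(n, j) (q−1)^j.
  j = 0: C(15,0)·(1)^0 = 1·1 = 1.
  j = 1: C(15,1)·(1)^1 = 15·1 = 15.
  j = 2: C(15,2)·(1)^2 = 105·1 = 105.
  j = 3: C(15,3)·(1)^3 = 455·1 = 455.
  V_q(n, t) = 1 + 15 + 105 + 455 = 576.
Step 2: q^n = 2^15 = 32768.
Step 3: Hamming bound ⌊q^n / V_q(n,t)⌋ = ⌊32768/576⌋ = 56.
Step 4: Compare |C| = 46 to 56: satisfied.
The claimed |C| lies below the Hamming bound.


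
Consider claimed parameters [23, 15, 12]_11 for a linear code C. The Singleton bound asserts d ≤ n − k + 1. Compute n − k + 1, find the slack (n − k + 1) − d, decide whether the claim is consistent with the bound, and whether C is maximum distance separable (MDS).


Singleton RHS = n − k + 1 = 9, slack = -3, bound violated (no such code; not MDS).

Singleton bound: d ≤ n − k + 1.
Here n = 23, k = 15, so n − k + 1 = 9.
Given d = 12, check d ≤ 9: NO.
Slack = (n − k + 1) − d = -3.
The slack is negative: d = 12 exceeds n − k + 1 = 9 by 3, so the Singleton bound is violated and no linear [23, 15, 12]_11 code can exist. In particular it is not MDS (MDS requires d = n − k + 1 exactly).
Description: the claimed parameters are [23, 15, 12]_11; such a code would be impossible (violates the Singleton bound).


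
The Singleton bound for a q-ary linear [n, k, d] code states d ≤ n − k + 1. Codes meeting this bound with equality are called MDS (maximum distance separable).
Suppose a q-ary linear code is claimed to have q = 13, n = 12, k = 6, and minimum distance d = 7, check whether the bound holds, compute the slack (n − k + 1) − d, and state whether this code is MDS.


Singleton RHS = n − k + 1 = 7, slack = 0, bound satisfied, MDS.

Singleton bound: d ≤ n − k + 1.
Here n = 12, k = 6, so n − k + 1 = 7.
Given d = 7, check d ≤ 7: YES.
Slack = (n − k + 1) − d = 0.
The code is MDS (slack = 0).
Description: the claimed parameters are [12, 6, 7]_13; such a code would be MDS (meets Singleton bound).


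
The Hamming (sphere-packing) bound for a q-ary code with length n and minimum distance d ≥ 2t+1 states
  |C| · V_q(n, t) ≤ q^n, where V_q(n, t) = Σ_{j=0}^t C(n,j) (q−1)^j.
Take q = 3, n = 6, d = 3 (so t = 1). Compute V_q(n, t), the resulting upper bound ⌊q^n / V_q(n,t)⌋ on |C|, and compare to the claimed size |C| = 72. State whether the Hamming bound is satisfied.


V_q(n, t) = 13, q^n = 729, Hamming bound = 56, |C| = 72 > bound (violated).

Step 1: Compute V_q(n, t) = Σ_{j=0}^1 C(n, j) (q−1)^j.
  j = 0: C(6,0)·(2)^0 = 1·1 = 1.
  j = 1: C(6,1)·(2)^1 = 6·2 = 12.
  V_q(n, t) = 1 + 12 = 13.
Step 2: q^n = 3^6 = 729.
Step 3: Hamming bound ⌊q^n / V_q(n,t)⌋ = ⌊729/13⌋ = 56.
Step 4: Compare |C| = 72 to 56: violated.
The claimed |C| lies above the Hamming bound, so no 3-ary code of length 6 with d ≥ 3 can have 72 codewords.


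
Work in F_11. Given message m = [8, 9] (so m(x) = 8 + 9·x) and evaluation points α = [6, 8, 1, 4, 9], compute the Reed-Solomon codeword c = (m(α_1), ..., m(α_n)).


c = [7, 3, 6, 0, 1]

Message polynomial: m(x) = 8 + 9·x (mod 11).
For each evaluation point α_i, compute m(α_i) mod 11:
  α_1 = 6: Horner steps 9 → 7, so m(6) = 7.
  α_2 = 8: Horner steps 9 → 3, so m(8) = 3.
  α_3 = 1: Horner steps 9 → 6, so m(1) = 6.
  α_4 = 4: Horner steps 9 → 0, so m(4) = 0.
  α_5 = 9: Horner steps 9 → 1, so m(9) = 1.
Codeword c = [7, 3, 6, 0, 1] ∈ F_11^5.


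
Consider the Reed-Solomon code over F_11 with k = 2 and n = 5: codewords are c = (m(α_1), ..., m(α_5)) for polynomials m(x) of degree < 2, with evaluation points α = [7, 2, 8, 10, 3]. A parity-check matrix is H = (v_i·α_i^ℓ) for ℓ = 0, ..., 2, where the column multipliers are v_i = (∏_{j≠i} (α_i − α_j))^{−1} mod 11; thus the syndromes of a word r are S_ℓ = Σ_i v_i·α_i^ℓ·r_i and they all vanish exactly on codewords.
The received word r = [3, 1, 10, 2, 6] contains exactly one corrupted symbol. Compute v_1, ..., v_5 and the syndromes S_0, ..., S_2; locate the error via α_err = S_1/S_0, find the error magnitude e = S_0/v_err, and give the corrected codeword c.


S = (3, 9, 5), error at position 5, error magnitude e = 9, c = [3, 1, 10, 2, 8].

Step 1: column multipliers v_i = (∏_{j≠i}(α_i − α_j))^{−1} mod 11.
  i = 1 (α = 7): (7−2)(7−8)(7−10)(7−3) = 5·(−1)·(−3)·4 = 60 ≡ 5, so v_1 = 5^{−1} = 9 (mod 11).
  i = 2 (α = 2): (2−7)(2−8)(2−10)(2−3) = (−5)·(−6)·(−8)·(−1) = 240 ≡ 9, so v_2 = 9^{−1} = 5 (mod 11).
  i = 3 (α = 8): (8−7)(8−2)(8−10)(8−3) = 1·6·(−2)·5 = −60 ≡ 6, so v_3 = 6^{−1} = 2 (mod 11).
  i = 4 (α = 10): (10−7)(10−2)(10−8)(10−3) = 3·8·2·7 = 336 ≡ 6, so v_4 = 6^{−1} = 2 (mod 11).
  i = 5 (α = 3): (3−7)(3−2)(3−8)(3−10) = (−4)·1·(−5)·(−7) = −140 ≡ 3, so v_5 = 3^{−1} = 4 (mod 11).
  v = [9, 5, 2, 2, 4].
Step 2: syndromes of r = [3, 1, 10, 2, 6] (all sums mod 11).
  S_0 = Σ v_i r_i = 9·3 + 5·1 + 2·10 + 2·2 + 4·6 = 80 ≡ 3.
  S_1 = Σ v_i α_i r_i = 9·7·3 + 5·2·1 + 2·8·10 + 2·10·2 + 4·3·6 = 471 ≡ 9.
  α_i^2 mod 11 = [5, 4, 9, 1, 9].
  S_2 = Σ v_i α_i^2 r_i = 9·5·3 + 5·4·1 + 2·9·10 + 2·1·2 + 4·9·6 = 555 ≡ 5.
  S = (3, 9, 5) ≠ 0, so r is not a codeword (an error is present).
Step 3: locate the error. For a single error e at position i, S_ℓ = v_i·e·α_i^ℓ, so α_err = S_1/S_0.
  S_0^{−1} = 3^{−1} = 4 (mod 11), so α_err = 9·4 = 36 ≡ 3 = α_5. Error position i = 5.
  Consistency check: S_2/S_1 = 5·5 = 25 ≡ 3 = α_err ✓ (single-error assumption holds).
Step 4: error magnitude e = S_0/v_5 = S_0·∏_{j≠5}(α_5 − α_j) = 3·3 = 9 ≡ 9 (mod 11).
Step 5: correct position 5: c_5 = r_5 − e = 6 − 9 ≡ 8 (mod 11). Hence c = [3, 1, 10, 2, 8].
  Check: interpolating c through the α_i gives m(x) = 9 + 7·x (degree < 2) with m(α_i) = c_i for every i, so c is indeed a codeword.


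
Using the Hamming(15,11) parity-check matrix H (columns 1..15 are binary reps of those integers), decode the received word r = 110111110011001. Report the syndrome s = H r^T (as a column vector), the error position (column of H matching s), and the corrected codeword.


s = (0, 0, 1, 1)^T, error position = 3, corrected codeword c = 111111110011001

Compute s = H r^T mod 2 one row at a time:
  s_1 = 1 + 0 + 0 + 1 + 1 + 0 + 0 + 1 = 4 ≡ 0 (mod 2).
  s_2 = 1 + 1 + 1 + 1 + 1 + 0 + 0 + 1 = 6 ≡ 0 (mod 2).
  s_3 = 1 + 0 + 1 + 1 + 0 + 1 + 0 + 1 = 5 ≡ 1 (mod 2).
  s_4 = 1 + 0 + 1 + 1 + 0 + 1 + 0 + 1 = 5 ≡ 1 (mod 2).
s = (0, 0, 1, 1)^T — this equals column 3 of H (binary 0011), so error is at position 3.
Correct: flip bit 3 of r = 110111110011001 to get c = 111111110011001.


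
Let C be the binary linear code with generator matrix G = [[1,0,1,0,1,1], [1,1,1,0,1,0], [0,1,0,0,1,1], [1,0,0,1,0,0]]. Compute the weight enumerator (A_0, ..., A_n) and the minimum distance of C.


Weight distribution: A_0 = 1, A_1 = 1, A_2 = 2, A_3 = 6, A_4 = 5, A_5 = 1. Minimum distance d = 1.

Enumerate all 2^4 = 16 messages m ∈ F_2^4.
For each, compute codeword c = mG in F_2^6, then tally its weight.
  m = 0000 → c = 000000, weight = 0.
  m = 1000 → c = 101011, weight = 4.
  m = 0100 → c = 111010, weight = 4.
  m = 1100 → c = 010001, weight = 2.
  m = 0010 → c = 010011, weight = 3.
  m = 1010 → c = 111000, weight = 3.
  m = 0110 → c = 101001, weight = 3.
  m = 1110 → c = 000010, weight = 1.
  m = 0001 → c = 100100, weight = 2.
  m = 1001 → c = 001111, weight = 4.
  m = 0101 → c = 011110, weight = 4.
  m = 1101 → c = 110101, weight = 4.
  m = 0011 → c = 110111, weight = 5.
  m = 1011 → c = 011100, weight = 3.
  m = 0111 → c = 001101, weight = 3.
  m = 1111 → c = 100110, weight = 3.
Tally weights:
  weight 0: 1 codewords.
  weight 1: 1 codewords.
  weight 2: 2 codewords.
  weight 3: 6 codewords.
  weight 4: 5 codewords.
  weight 5: 1 codewords.
Minimum distance d = smallest w > 0 with A_w > 0 = 1.
Sanity: Σ A_w = 16 = 2^4 = 16 ✓.


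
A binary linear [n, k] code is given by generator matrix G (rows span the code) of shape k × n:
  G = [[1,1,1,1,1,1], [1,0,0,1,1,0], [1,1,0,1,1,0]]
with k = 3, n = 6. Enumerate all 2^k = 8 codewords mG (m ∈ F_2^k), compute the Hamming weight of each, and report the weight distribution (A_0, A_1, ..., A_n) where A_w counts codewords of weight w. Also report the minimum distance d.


Weight distribution: A_0 = 1, A_1 = 1, A_2 = 1, A_3 = 2, A_4 = 1, A_5 = 1, A_6 = 1. Minimum distance d = 1.

Enumerate all 2^3 = 8 messages m ∈ F_2^3.
For each, compute codeword c = mG in F_2^6, then tally its weight.
  m = 000 → c = 000000, weight = 0.
  m = 100 → c = 111111, weight = 6.
  m = 010 → c = 100110, weight = 3.
  m = 110 → c = 011001, weight = 3.
  m = 001 → c = 110110, weight = 4.
  m = 101 → c = 001001, weight = 2.
  m = 011 → c = 010000, weight = 1.
  m = 111 → c = 101111, weight = 5.
Tally weights:
  weight 0: 1 codewords.
  weight 1: 1 codewords.
  weight 2: 1 codewords.
  weight 3: 2 codewords.
  weight 4: 1 codewords.
  weight 5: 1 codewords.
  weight 6: 1 codewords.
Minimum distance d = smallest w > 0 with A_w > 0 = 1.
Sanity: Σ A_w = 8 = 2^3 = 8 ✓.


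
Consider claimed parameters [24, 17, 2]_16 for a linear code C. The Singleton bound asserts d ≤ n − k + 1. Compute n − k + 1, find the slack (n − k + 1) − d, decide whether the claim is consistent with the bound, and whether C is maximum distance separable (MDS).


Singleton RHS = n − k + 1 = 8, slack = 6, bound satisfied, not MDS.

Singleton bound: d ≤ n − k + 1.
Here n = 24, k = 17, so n − k + 1 = 8.
Given d = 2, check d ≤ 8: YES.
Slack = (n − k + 1) − d = 6.
The code is NOT MDS (slack = 6 > 0).
Description: the claimed parameters are [24, 17, 2]_16; such a code would be non-MDS.


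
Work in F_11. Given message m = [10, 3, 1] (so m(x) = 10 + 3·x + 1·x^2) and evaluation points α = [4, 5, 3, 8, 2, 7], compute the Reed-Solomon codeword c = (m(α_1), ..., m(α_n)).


c = [5, 6, 6, 10, 9, 3]

Message polynomial: m(x) = 10 + 3·x + 1·x^2 (mod 11).
For each evaluation point α_i, compute m(α_i) mod 11:
  α_1 = 4: Horner steps 1 → 7 → 5, so m(4) = 5.
  α_2 = 5: Horner steps 1 → 8 → 6, so m(5) = 6.
  α_3 = 3: Horner steps 1 → 6 → 6, so m(3) = 6.
  α_4 = 8: Horner steps 1 → 0 → 10, so m(8) = 10.
  α_5 = 2: Horner steps 1 → 5 → 9, so m(2) = 9.
  α_6 = 7: Horner steps 1 → 10 → 3, so m(7) = 3.
Codeword c = [5, 6, 6, 10, 9, 3] ∈ F_11^6.


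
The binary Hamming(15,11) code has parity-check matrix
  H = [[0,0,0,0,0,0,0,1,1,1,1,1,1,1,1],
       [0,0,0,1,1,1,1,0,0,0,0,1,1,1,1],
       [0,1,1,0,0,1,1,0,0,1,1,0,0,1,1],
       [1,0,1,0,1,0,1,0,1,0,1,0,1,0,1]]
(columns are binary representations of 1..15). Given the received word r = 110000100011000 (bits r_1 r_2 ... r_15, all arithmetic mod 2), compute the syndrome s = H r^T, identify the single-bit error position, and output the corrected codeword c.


s = (0, 0, 1, 1)^T, error position = 3, corrected codeword c = 111000100011000

Compute s = H r^T mod 2 one row at a time:
  s_1 = 0 + 0 + 0 + 1 + 1 + 0 + 0 + 0 = 2 ≡ 0 (mod 2).
  s_2 = 0 + 0 + 0 + 1 + 1 + 0 + 0 + 0 = 2 ≡ 0 (mod 2).
  s_3 = 1 + 0 + 0 + 1 + 0 + 1 + 0 + 0 = 3 ≡ 1 (mod 2).
  s_4 = 1 + 0 + 0 + 1 + 0 + 1 + 0 + 0 = 3 ≡ 1 (mod 2).
s = (0, 0, 1, 1)^T — this equals column 3 of H (binary 0011), so error is at position 3.
Correct: flip bit 3 of r = 110000100011000 to get c = 111000100011000.


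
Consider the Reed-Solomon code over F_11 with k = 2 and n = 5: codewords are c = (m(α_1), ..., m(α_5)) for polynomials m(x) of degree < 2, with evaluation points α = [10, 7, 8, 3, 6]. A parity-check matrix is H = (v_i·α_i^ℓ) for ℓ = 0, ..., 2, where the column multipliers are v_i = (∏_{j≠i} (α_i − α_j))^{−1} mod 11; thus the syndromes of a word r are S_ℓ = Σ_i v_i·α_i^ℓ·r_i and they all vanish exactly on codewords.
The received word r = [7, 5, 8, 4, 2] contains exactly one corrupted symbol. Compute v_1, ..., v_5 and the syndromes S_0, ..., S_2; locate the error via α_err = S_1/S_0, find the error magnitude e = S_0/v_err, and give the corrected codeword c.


S = (5, 6, 5), error at position 1, error magnitude e = 4, c = [3, 5, 8, 4, 2].

Step 1: column multipliers v_i = (∏_{j≠i}(α_i − α_j))^{−1} mod 11.
  i = 1 (α = 10): (10−7)(10−8)(10−3)(10−6) = 3·2·7·4 = 168 ≡ 3, so v_1 = 3^{−1} = 4 (mod 11).
  i = 2 (α = 7): (7−10)(7−8)(7−3)(7−6) = (−3)·(−1)·4·1 = 12 ≡ 1, so v_2 = 1^{−1} = 1 (mod 11).
  i = 3 (α = 8): (8−10)(8−7)(8−3)(8−6) = (−2)·1·5·2 = −20 ≡ 2, so v_3 = 2^{−1} = 6 (mod 11).
  i = 4 (α = 3): (3−10)(3−7)(3−8)(3−6) = (−7)·(−4)·(−5)·(−3) = 420 ≡ 2, so v_4 = 2^{−1} = 6 (mod 11).
  i = 5 (α = 6): (6−10)(6−7)(6−8)(6−3) = (−4)·(−1)·(−2)·3 = −24 ≡ 9, so v_5 = 9^{−1} = 5 (mod 11).
  v = [4, 1, 6, 6, 5].
Step 2: syndromes of r = [7, 5, 8, 4, 2] (all sums mod 11).
  S_0 = Σ v_i r_i = 4·7 + 1·5 + 6·8 + 6·4 + 5·2 = 115 ≡ 5.
  S_1 = Σ v_i α_i r_i = 4·10·7 + 1·7·5 + 6·8·8 + 6·3·4 + 5·6·2 = 831 ≡ 6.
  α_i^2 mod 11 = [1, 5, 9, 9, 3].
  S_2 = Σ v_i α_i^2 r_i = 4·1·7 + 1·5·5 + 6·9·8 + 6·9·4 + 5·3·2 = 731 ≡ 5.
  S = (5, 6, 5) ≠ 0, so r is not a codeword (an error is present).
Step 3: locate the error. For a single error e at position i, S_ℓ = v_i·e·α_i^ℓ, so α_err = S_1/S_0.
  S_0^{−1} = 5^{−1} = 9 (mod 11), so α_err = 6·9 = 54 ≡ 10 = α_1. Error position i = 1.
  Consistency check: S_2/S_1 = 5·2 = 10 ≡ 10 = α_err ✓ (single-error assumption holds).
Step 4: error magnitude e = S_0/v_1 = S_0·∏_{j≠1}(α_1 − α_j) = 5·3 = 15 ≡ 4 (mod 11).
Step 5: correct position 1: c_1 = r_1 − e = 7 − 4 ≡ 3 (mod 11). Hence c = [3, 5, 8, 4, 2].
  Check: interpolating c through the α_i gives m(x) = 6 + 3·x (degree < 2) with m(α_i) = c_i for every i, so c is indeed a codeword.


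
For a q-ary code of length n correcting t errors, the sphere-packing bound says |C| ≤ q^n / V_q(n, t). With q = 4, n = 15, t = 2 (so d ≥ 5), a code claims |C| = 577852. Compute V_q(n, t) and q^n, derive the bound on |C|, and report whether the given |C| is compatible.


V_q(n, t) = 991, q^n = 1073741824, Hamming bound = 1083493, |C| = 577852 ≤ bound (satisfied).

Step 1: Compute V_q(n, t) = Σ_{j=0}^2 C(n, j) (q−1)^j.
  j = 0: C(15,0)·(3)^0 = 1·1 = 1.
  j = 1: C(15,1)·(3)^1 = 15·3 = 45.
  j = 2: C(15,2)·(3)^2 = 105·9 = 945.
  V_q(n, t) = 1 + 45 + 945 = 991.
Step 2: q^n = 4^15 = 1073741824.
Step 3: Hamming bound ⌊q^n / V_q(n,t)⌋ = ⌊1073741824/991⌋ = 1083493.
Step 4: Compare |C| = 577852 to 1083493: satisfied.
The claimed |C| lies below the Hamming bound.


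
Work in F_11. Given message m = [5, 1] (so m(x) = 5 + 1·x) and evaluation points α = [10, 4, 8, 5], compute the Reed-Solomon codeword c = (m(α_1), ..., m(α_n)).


c = [4, 9, 2, 10]

Message polynomial: m(x) = 5 + 1·x (mod 11).
For each evaluation point α_i, compute m(α_i) mod 11:
  α_1 = 10: Horner steps 1 → 4, so m(10) = 4.
  α_2 = 4: Horner steps 1 → 9, so m(4) = 9.
  α_3 = 8: Horner steps 1 → 2, so m(8) = 2.
  α_4 = 5: Horner steps 1 → 10, so m(5) = 10.
Codeword c = [4, 9, 2, 10] ∈ F_11^4.
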